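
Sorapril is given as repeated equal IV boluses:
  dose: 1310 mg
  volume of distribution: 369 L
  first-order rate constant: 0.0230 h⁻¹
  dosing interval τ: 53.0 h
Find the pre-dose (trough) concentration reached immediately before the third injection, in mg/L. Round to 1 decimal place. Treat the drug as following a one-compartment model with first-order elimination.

1.4 mg/L

C₀ per dose = Dose / Vd = 1310 / 369 = 3.550 mg/L
Fraction remaining after one interval: r = e^(−kτ) = e^(−0.02300 × 53.0) = 0.2955
Before dose 3, 2 doses have been given (aged 1τ, 2τ).
C_trough = C₀ × (r + r²) = 3.550 × (0.2955 + 0.08732) = 1.359 mg/L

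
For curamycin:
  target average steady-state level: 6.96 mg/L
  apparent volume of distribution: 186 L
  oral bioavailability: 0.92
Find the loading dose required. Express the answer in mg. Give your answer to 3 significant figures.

1410 mg

LD = Css × Vd / F = 6.96 × 186 / 0.92 = 1407 mg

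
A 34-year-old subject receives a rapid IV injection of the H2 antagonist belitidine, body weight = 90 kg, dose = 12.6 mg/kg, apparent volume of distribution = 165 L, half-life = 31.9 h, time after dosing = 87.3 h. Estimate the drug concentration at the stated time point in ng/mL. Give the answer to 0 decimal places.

1031 ng/mL

Total dose = 12.6 × 90 = 1134 mg
C₀ = Dose / Vd = 1134 / 165 = 6.873 mg/L
k = ln2 / t½ = 0.693147 / 31.9 = 0.02173 h⁻¹
C = C₀ · e^(−k·t) = 6.873 × e^(−0.02173 × 87.3)
  = 6.873 × 0.1500 = 1.031 mg/L
Convert: 1.031 mg/L × 1000 = 1031 ng/mL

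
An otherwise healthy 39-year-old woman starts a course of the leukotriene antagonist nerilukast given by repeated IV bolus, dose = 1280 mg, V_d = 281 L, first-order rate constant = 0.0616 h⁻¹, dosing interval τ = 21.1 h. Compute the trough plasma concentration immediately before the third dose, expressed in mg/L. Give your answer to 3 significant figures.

1.58 mg/L

C₀ per dose = Dose / Vd = 1280 / 281 = 4.555 mg/L
Fraction remaining after one interval: r = e^(−kτ) = e^(−0.06160 × 21.1) = 0.2726
Before dose 3, 2 doses have been given (aged 1τ, 2τ).
C_trough = C₀ × (r + r²) = 4.555 × (0.2726 + 0.07431) = 1.580 mg/L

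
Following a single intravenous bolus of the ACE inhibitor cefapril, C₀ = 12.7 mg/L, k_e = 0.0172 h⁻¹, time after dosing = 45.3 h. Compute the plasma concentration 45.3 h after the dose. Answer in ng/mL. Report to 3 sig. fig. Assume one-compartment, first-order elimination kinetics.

C = C₀ · e^(−k·t) = 12.70 × e^(−0.01720 × 45.3)
  = 12.70 × 0.4588 = 5.827 mg/L
Convert: 5.827 mg/L × 1000 = 5827 ng/mL

5830 ng/mL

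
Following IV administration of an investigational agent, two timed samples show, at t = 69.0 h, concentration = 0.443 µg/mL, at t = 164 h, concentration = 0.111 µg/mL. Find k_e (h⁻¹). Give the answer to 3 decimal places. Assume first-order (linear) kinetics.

k = ln(C₁/C₂) / (t₂ − t₁) = ln(0.443/0.111) / (164 − 69.0)
  = 1.384 / 95.00 = 0.01457 h⁻¹

0.015 h⁻¹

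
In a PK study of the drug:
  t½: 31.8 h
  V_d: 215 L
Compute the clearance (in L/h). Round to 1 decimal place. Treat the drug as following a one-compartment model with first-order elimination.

4.7 L/h

k = ln2 / t½ = 0.693147 / 31.8 = 0.02180 h⁻¹
CL = k × Vd = 0.02180 × 215 = 4.687 L/h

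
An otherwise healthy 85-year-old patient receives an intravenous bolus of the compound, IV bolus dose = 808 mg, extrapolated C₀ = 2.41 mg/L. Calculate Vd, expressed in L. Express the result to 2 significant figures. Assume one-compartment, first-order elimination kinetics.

Vd = Dose / C₀ = 808.0 / 2.41 = 335.3 L

340 L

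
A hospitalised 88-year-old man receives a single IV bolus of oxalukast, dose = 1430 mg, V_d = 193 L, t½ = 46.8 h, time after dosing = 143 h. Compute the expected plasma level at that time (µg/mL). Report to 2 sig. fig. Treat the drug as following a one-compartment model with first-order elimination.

0.89 µg/mL

C₀ = Dose / Vd = 1430 / 193 = 7.409 mg/L
k = ln2 / t½ = 0.693147 / 46.8 = 0.01481 h⁻¹
C = C₀ · e^(−k·t) = 7.409 × e^(−0.01481 × 143)
  = 7.409 × 0.1203 = 0.8913 mg/L
(0.8913 mg/L = 0.8913 µg/mL)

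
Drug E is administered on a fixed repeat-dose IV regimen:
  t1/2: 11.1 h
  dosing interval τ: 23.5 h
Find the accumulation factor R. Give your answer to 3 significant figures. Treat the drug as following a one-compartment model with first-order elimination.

1.30

k = ln2 / t½ = 0.693147 / 11.1 = 0.06245 h⁻¹
e^(−kτ) = e^(−0.06245 × 23.5) = 0.2305
Accumulation ratio R = 1 / (1 − e^(−kτ)) = 1 / (1 − 0.2305) = 1.300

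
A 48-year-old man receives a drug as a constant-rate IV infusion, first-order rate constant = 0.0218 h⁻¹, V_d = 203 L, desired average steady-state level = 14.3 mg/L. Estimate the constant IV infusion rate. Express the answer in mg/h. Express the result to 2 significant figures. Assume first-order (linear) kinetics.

CL = k × Vd = 0.02180 × 203 = 4.425 L/h
At steady state, infusion rate R₀ = Css × CL = 14.3 × 4.425 = 63.28 mg/h

63 mg/h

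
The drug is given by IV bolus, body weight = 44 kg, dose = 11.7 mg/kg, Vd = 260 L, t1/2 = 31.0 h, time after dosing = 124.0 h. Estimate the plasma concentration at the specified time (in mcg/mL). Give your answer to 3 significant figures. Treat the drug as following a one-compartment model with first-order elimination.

0.124 mcg/mL

Total dose = 11.7 × 44 = 514.8 mg
C₀ = Dose / Vd = 514.8 / 260 = 1.980 mg/L
k = ln2 / t½ = 0.693147 / 31.0 = 0.02236 h⁻¹
t / t½ = 124.0 / 31.0 = 4 half-lives
C = C₀ × (1/2)^4 = 1.980 × 0.06250 = 0.1238 mg/L
(0.1238 mg/L = 0.1238 mcg/mL)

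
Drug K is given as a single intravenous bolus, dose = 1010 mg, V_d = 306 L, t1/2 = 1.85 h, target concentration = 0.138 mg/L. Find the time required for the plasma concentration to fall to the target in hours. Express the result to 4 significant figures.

8.473 h

C₀ = Dose / Vd = 1010 / 306 = 3.301 mg/L
k = ln2 / t½ = 0.693147 / 1.85 = 0.3747 h⁻¹
t = ln(C₀ / C) / k = ln(3.301 / 0.138) / 0.3747
  = ln(23.92) / 0.3747 = 3.175 / 0.3747 = 8.473 h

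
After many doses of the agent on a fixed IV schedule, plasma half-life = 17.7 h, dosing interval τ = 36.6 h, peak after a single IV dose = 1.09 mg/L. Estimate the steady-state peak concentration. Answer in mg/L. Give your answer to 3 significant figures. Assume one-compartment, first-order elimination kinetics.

1.43 mg/L

k = ln2 / t½ = 0.693147 / 17.7 = 0.03916 h⁻¹
e^(−kτ) = e^(−0.03916 × 36.6) = 0.2385
Accumulation ratio R = 1 / (1 − e^(−kτ)) = 1 / (1 − 0.2385) = 1.313
Steady-state peak = C₀ × R = 1.09 × 1.313 = 1.431 mg/L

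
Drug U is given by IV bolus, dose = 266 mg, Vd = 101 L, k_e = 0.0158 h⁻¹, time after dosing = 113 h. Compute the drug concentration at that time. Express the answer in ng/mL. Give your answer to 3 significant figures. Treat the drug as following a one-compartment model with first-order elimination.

442 ng/mL

C₀ = Dose / Vd = 266.0 / 101 = 2.634 mg/L
C = C₀ · e^(−k·t) = 2.634 × e^(−0.01580 × 113)
  = 2.634 × 0.1677 = 0.4417 mg/L
Convert: 0.4417 mg/L × 1000 = 441.7 ng/mL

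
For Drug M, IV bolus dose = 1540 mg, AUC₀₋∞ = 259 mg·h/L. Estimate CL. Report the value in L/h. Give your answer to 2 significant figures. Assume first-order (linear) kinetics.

CL = Dose / AUC = 1540 / 259 = 5.946 L/h

5.9 L/h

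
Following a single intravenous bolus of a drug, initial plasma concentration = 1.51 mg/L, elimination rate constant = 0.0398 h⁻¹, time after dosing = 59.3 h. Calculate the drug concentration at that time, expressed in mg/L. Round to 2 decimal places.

C = C₀ · e^(−k·t) = 1.510 × e^(−0.03980 × 59.3)
  = 1.510 × 0.09441 = 0.1426 mg/L

0.14 mg/L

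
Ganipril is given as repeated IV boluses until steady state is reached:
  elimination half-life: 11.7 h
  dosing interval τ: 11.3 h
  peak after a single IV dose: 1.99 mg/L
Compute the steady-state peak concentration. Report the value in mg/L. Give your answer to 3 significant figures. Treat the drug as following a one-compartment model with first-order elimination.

k = ln2 / t½ = 0.693147 / 11.7 = 0.05924 h⁻¹
e^(−kτ) = e^(−0.05924 × 11.3) = 0.5120
Accumulation ratio R = 1 / (1 − e^(−kτ)) = 1 / (1 − 0.5120) = 2.049
Steady-state peak = C₀ × R = 1.99 × 2.049 = 4.078 mg/L

4.08 mg/L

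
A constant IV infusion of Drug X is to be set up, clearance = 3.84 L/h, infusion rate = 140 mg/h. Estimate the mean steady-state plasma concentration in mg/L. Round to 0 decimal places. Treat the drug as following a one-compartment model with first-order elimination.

At steady state Css = R₀ / CL = 140 / 3.840 = 36.46 mg/L

36 mg/L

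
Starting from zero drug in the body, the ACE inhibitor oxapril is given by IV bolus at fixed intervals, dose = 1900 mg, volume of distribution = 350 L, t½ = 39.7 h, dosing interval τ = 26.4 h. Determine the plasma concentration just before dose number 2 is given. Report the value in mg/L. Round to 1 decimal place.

C₀ per dose = Dose / Vd = 1900 / 350 = 5.429 mg/L
k = ln2 / t½ = 0.693147 / 39.7 = 0.01746 h⁻¹
Fraction remaining after one interval: r = e^(−kτ) = e^(−0.01746 × 26.4) = 0.6307
Before dose 2, 1 dose has been given (aged 1τ).
C_trough = C₀ × r = 5.429 × 0.6307 = 3.424 mg/L

3.4 mg/L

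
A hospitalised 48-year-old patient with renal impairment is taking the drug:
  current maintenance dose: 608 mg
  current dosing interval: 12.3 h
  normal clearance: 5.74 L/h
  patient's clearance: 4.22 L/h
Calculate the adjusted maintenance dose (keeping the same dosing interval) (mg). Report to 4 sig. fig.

To keep the same average steady-state level, dosing rate must scale with clearance.
CL ratio = 4.22 / 5.74 = 0.7352
New dose (same interval) = 608 × 0.7352 = 447.0 mg

447.0 mg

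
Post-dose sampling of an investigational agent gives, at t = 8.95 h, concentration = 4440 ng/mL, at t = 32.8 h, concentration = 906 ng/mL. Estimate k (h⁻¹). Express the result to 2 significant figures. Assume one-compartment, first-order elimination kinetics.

k = ln(C₁/C₂) / (t₂ − t₁) = ln(4440/906) / (32.8 − 8.95)
  = 1.589 / 23.85 = 0.06662 h⁻¹

0.067 h⁻¹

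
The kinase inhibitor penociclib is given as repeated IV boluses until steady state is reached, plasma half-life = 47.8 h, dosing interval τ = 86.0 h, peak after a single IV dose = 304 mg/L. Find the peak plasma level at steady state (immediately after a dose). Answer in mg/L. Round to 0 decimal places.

427 mg/L

k = ln2 / t½ = 0.693147 / 47.8 = 0.01450 h⁻¹
e^(−kτ) = e^(−0.01450 × 86.0) = 0.2874
Accumulation ratio R = 1 / (1 − e^(−kτ)) = 1 / (1 − 0.2874) = 1.403
Steady-state peak = C₀ × R = 304 × 1.403 = 426.5 mg/L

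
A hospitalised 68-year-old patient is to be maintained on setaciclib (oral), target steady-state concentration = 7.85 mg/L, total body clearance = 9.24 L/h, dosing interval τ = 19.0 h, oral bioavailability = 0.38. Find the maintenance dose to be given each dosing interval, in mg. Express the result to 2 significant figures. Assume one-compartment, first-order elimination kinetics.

At steady state, F × (Dose/τ) = Css × CL.
Dose = Css × CL × τ / F = 7.85 × 9.240 × 19.0 / 0.38 = 3627 mg

3600 mg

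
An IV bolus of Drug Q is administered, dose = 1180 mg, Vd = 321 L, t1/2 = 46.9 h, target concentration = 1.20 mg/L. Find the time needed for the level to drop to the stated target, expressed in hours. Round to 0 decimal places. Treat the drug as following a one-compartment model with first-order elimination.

76 h

C₀ = Dose / Vd = 1180 / 321 = 3.676 mg/L
k = ln2 / t½ = 0.693147 / 46.9 = 0.01478 h⁻¹
t = ln(C₀ / C) / k = ln(3.676 / 1.20) / 0.01478
  = ln(3.063) / 0.01478 = 1.119 / 0.01478 = 75.71 h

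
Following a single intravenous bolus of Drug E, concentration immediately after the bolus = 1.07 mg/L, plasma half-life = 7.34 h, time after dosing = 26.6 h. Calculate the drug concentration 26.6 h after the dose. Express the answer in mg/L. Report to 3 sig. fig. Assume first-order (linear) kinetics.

k = ln2 / t½ = 0.693147 / 7.34 = 0.09443 h⁻¹
C = C₀ · e^(−k·t) = 1.070 × e^(−0.09443 × 26.6)
  = 1.070 × 0.08112 = 0.08680 mg/L

0.0868 mg/L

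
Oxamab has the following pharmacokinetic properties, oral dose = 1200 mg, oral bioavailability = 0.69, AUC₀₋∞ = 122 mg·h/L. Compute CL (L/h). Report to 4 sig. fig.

6.787 L/h

CL = F·Dose / AUC = 0.69 × 1200 / 122 = 6.787 L/h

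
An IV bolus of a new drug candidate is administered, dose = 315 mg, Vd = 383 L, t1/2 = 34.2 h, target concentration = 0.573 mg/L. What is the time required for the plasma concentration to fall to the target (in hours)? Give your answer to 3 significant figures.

17.8 h

C₀ = Dose / Vd = 315.0 / 383 = 0.8225 mg/L
k = ln2 / t½ = 0.693147 / 34.2 = 0.02027 h⁻¹
t = ln(C₀ / C) / k = ln(0.8225 / 0.573) / 0.02027
  = ln(1.435) / 0.02027 = 0.3612 / 0.02027 = 17.82 h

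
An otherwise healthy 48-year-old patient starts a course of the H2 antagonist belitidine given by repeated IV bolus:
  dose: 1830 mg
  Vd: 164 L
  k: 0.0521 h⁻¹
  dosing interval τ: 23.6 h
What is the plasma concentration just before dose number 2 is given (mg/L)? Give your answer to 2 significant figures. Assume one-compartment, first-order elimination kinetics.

C₀ per dose = Dose / Vd = 1830 / 164 = 11.16 mg/L
Fraction remaining after one interval: r = e^(−kτ) = e^(−0.05210 × 23.6) = 0.2924
Before dose 2, 1 dose has been given (aged 1τ).
C_trough = C₀ × r = 11.16 × 0.2924 = 3.263 mg/L

3.3 mg/L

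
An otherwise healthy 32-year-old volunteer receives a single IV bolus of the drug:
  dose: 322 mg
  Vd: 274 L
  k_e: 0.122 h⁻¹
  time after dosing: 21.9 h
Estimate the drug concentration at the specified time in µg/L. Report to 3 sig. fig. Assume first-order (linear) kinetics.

81.2 µg/L

C₀ = Dose / Vd = 322.0 / 274 = 1.175 mg/L
C = C₀ · e^(−k·t) = 1.175 × e^(−0.1220 × 21.9)
  = 1.175 × 0.06913 = 0.08123 mg/L
Convert: 0.08123 mg/L × 1000 = 81.23 µg/L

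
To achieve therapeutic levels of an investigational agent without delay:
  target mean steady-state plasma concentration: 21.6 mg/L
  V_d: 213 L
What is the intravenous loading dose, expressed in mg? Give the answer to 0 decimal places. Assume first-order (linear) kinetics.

4601 mg

LD = Css × Vd = 21.6 × 213 = 4601 mg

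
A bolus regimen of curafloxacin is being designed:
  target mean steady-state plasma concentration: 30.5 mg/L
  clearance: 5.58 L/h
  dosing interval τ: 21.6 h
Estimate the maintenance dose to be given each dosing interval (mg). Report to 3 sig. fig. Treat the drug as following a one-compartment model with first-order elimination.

3680 mg

At steady state, Dose/τ = Css × CL.
Dose = Css × CL × τ = 30.5 × 5.580 × 21.6 = 3676 mg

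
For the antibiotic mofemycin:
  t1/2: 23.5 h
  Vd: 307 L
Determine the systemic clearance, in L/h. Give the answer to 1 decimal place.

k = ln2 / t½ = 0.693147 / 23.5 = 0.02950 h⁻¹
CL = k × Vd = 0.02950 × 307 = 9.057 L/h

9.1 L/h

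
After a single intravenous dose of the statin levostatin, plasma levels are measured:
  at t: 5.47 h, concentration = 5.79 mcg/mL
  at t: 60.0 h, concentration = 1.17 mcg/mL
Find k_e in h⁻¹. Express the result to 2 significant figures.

k = ln(C₁/C₂) / (t₂ − t₁) = ln(5.79/1.17) / (60.0 − 5.47)
  = 1.599 / 54.53 = 0.02932 h⁻¹

0.029 h⁻¹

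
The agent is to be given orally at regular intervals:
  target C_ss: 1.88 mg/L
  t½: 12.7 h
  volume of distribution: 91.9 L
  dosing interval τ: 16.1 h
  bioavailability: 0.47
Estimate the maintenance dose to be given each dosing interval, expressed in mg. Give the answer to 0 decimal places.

k = ln2 / t½ = 0.693147 / 12.7 = 0.05458 h⁻¹
CL = k × Vd = 0.05458 × 91.9 = 5.016 L/h
At steady state, F × (Dose/τ) = Css × CL.
Dose = Css × CL × τ / F = 1.88 × 5.016 × 16.1 / 0.47 = 323.0 mg

323 mg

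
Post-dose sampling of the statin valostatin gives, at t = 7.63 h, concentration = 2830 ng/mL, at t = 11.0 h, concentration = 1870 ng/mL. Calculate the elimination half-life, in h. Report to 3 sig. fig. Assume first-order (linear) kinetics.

k = ln(C₁/C₂) / (t₂ − t₁) = ln(2830/1870) / (11.0 − 7.63)
  = 0.4143 / 3.370 = 0.1229 h⁻¹
t½ = ln2 / k = 0.693147 / 0.1229 = 5.640 h

5.64 h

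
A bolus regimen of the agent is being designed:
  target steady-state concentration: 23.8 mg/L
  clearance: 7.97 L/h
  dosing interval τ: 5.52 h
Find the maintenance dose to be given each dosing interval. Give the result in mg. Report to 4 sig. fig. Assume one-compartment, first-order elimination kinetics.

At steady state, Dose/τ = Css × CL.
Dose = Css × CL × τ = 23.8 × 7.970 × 5.52 = 1047 mg

1047 mg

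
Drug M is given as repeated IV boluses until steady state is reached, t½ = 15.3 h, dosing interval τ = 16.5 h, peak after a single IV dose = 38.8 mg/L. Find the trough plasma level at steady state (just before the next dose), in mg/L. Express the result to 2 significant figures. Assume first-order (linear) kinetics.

k = ln2 / t½ = 0.693147 / 15.3 = 0.04530 h⁻¹
e^(−kτ) = e^(−0.04530 × 16.5) = 0.4736
Accumulation ratio R = 1 / (1 − e^(−kτ)) = 1 / (1 − 0.4736) = 1.900
Steady-state trough = C₀ × R × e^(−kτ) = 38.8 × 1.900 × 0.4736 = 34.91 mg/L

35 mg/L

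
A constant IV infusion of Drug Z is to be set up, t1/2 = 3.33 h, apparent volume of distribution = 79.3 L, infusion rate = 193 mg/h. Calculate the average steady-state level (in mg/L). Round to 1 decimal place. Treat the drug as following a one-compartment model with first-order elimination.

k = ln2 / t½ = 0.693147 / 3.33 = 0.2082 h⁻¹
CL = k × Vd = 0.2082 × 79.3 = 16.51 L/h
At steady state Css = R₀ / CL = 193 / 16.51 = 11.69 mg/L

11.7 mg/L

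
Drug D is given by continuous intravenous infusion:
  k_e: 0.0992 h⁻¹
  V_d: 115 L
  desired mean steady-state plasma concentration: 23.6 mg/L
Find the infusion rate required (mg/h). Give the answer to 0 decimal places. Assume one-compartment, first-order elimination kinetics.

269 mg/h

CL = k × Vd = 0.09920 × 115 = 11.41 L/h
At steady state, infusion rate R₀ = Css × CL = 23.6 × 11.41 = 269.3 mg/h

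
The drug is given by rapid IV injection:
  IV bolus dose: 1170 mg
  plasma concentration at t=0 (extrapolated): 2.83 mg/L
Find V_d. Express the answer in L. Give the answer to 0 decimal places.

Vd = Dose / C₀ = 1170 / 2.83 = 413.4 L

413 L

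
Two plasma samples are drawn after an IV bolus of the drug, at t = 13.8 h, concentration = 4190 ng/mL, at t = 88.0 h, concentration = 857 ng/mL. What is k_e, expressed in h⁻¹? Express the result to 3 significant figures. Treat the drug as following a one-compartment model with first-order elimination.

k = ln(C₁/C₂) / (t₂ − t₁) = ln(4190/857) / (88.0 − 13.8)
  = 1.587 / 74.20 = 0.02139 h⁻¹

0.0214 h⁻¹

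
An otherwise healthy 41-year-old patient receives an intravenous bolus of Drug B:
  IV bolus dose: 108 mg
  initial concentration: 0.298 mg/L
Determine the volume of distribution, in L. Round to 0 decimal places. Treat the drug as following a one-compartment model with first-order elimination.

Vd = Dose / C₀ = 108.0 / 0.298 = 362.4 L

362 L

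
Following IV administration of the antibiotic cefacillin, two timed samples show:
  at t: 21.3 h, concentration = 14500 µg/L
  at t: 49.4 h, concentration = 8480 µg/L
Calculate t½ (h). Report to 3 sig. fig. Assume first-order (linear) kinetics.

36.3 h

k = ln(C₁/C₂) / (t₂ − t₁) = ln(14500/8480) / (49.4 − 21.3)
  = 0.5364 / 28.10 = 0.01909 h⁻¹
t½ = ln2 / k = 0.693147 / 0.01909 = 36.31 h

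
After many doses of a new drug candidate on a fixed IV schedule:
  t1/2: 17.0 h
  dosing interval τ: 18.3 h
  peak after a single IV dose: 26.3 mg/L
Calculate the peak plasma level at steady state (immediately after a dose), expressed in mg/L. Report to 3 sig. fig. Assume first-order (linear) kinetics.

50.0 mg/L

k = ln2 / t½ = 0.693147 / 17.0 = 0.04077 h⁻¹
e^(−kτ) = e^(−0.04077 × 18.3) = 0.4742
Accumulation ratio R = 1 / (1 − e^(−kτ)) = 1 / (1 − 0.4742) = 1.902
Steady-state peak = C₀ × R = 26.3 × 1.902 = 50.02 mg/L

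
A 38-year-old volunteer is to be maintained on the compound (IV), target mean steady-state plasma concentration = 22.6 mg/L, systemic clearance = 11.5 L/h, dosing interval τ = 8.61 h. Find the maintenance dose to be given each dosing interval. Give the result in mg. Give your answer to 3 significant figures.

At steady state, Dose/τ = Css × CL.
Dose = Css × CL × τ = 22.6 × 11.50 × 8.61 = 2238 mg

2240 mg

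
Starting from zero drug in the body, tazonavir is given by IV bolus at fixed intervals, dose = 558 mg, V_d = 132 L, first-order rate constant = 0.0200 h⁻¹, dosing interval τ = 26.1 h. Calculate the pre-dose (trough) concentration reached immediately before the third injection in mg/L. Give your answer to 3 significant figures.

4.00 mg/L

C₀ per dose = Dose / Vd = 558 / 132 = 4.227 mg/L
Fraction remaining after one interval: r = e^(−kτ) = e^(−0.02000 × 26.1) = 0.5933
Before dose 3, 2 doses have been given (aged 1τ, 2τ).
C_trough = C₀ × (r + r²) = 4.227 × (0.5933 + 0.3520) = 3.996 mg/L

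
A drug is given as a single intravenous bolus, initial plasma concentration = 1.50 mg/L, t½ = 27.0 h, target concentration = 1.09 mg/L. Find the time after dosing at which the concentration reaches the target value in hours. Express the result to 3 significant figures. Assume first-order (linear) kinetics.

k = ln2 / t½ = 0.693147 / 27.0 = 0.02567 h⁻¹
t = ln(C₀ / C) / k = ln(1.500 / 1.09) / 0.02567
  = ln(1.376) / 0.02567 = 0.3192 / 0.02567 = 12.43 h

12.4 h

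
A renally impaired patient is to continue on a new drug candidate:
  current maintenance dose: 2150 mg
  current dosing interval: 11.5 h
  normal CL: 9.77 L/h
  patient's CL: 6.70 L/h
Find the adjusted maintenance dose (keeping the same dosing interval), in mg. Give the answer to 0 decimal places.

To keep the same average steady-state level, dosing rate must scale with clearance.
CL ratio = 6.70 / 9.77 = 0.6858
New dose (same interval) = 2150 × 0.6858 = 1474 mg

1474 mg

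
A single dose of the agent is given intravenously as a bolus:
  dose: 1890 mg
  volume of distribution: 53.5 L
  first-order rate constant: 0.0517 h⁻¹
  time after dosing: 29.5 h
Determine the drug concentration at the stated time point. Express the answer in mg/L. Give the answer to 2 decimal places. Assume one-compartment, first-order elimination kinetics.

C₀ = Dose / Vd = 1890 / 53.5 = 35.33 mg/L
C = C₀ · e^(−k·t) = 35.33 × e^(−0.05170 × 29.5)
  = 35.33 × 0.2176 = 7.688 mg/L

7.69 mg/L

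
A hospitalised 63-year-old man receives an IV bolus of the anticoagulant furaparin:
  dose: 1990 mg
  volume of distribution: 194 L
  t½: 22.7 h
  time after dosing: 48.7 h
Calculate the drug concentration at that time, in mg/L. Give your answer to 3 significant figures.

C₀ = Dose / Vd = 1990 / 194 = 10.26 mg/L
k = ln2 / t½ = 0.693147 / 22.7 = 0.03054 h⁻¹
C = C₀ · e^(−k·t) = 10.26 × e^(−0.03054 × 48.7)
  = 10.26 × 0.2260 = 2.319 mg/L

2.32 mg/L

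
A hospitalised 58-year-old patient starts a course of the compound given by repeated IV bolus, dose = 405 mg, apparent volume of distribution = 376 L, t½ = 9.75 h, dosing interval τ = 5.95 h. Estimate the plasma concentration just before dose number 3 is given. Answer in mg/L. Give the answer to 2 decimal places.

C₀ per dose = Dose / Vd = 405 / 376 = 1.077 mg/L
k = ln2 / t½ = 0.693147 / 9.75 = 0.07109 h⁻¹
Fraction remaining after one interval: r = e^(−kτ) = e^(−0.07109 × 5.95) = 0.6551
Before dose 3, 2 doses have been given (aged 1τ, 2τ).
C_trough = C₀ × (r + r²) = 1.077 × (0.6551 + 0.4292) = 1.168 mg/L

1.17 mg/L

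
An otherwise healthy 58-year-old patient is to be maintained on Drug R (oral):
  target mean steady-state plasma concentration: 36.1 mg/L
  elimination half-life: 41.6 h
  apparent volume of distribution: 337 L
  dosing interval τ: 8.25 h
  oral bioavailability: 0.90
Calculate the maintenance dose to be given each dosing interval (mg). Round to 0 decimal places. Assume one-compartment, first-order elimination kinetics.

1858 mg

k = ln2 / t½ = 0.693147 / 41.6 = 0.01666 h⁻¹
CL = k × Vd = 0.01666 × 337 = 5.614 L/h
At steady state, F × (Dose/τ) = Css × CL.
Dose = Css × CL × τ / F = 36.1 × 5.614 × 8.25 / 0.90 = 1858 mg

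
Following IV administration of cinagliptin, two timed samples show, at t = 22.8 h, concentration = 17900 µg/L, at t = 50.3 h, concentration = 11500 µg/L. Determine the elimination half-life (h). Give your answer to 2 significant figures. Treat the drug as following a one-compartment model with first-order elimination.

k = ln(C₁/C₂) / (t₂ − t₁) = ln(17900/11500) / (50.3 − 22.8)
  = 0.4425 / 27.50 = 0.01609 h⁻¹
t½ = ln2 / k = 0.693147 / 0.01609 = 43.08 h

43 h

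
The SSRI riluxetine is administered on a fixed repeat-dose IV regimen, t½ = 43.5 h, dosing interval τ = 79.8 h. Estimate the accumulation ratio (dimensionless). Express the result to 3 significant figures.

k = ln2 / t½ = 0.693147 / 43.5 = 0.01593 h⁻¹
e^(−kτ) = e^(−0.01593 × 79.8) = 0.2805
Accumulation ratio R = 1 / (1 − e^(−kτ)) = 1 / (1 − 0.2805) = 1.390

1.39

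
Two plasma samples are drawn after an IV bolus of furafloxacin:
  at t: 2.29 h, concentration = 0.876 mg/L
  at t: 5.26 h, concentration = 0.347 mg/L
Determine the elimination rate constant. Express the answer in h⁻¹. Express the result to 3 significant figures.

k = ln(C₁/C₂) / (t₂ − t₁) = ln(0.876/0.347) / (5.26 − 2.29)
  = 0.9260 / 2.970 = 0.3118 h⁻¹

0.312 h⁻¹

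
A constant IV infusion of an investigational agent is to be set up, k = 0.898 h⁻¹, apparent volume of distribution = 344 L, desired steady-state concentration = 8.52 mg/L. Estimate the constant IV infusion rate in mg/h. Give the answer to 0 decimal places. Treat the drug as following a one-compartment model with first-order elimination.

2632 mg/h

CL = k × Vd = 0.8980 × 344 = 308.9 L/h
At steady state, infusion rate R₀ = Css × CL = 8.52 × 308.9 = 2632 mg/h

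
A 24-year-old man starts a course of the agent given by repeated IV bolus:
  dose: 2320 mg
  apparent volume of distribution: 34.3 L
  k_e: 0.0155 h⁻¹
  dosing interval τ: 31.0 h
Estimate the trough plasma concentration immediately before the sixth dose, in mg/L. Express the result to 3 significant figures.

99.7 mg/L

C₀ per dose = Dose / Vd = 2320 / 34.3 = 67.64 mg/L
Fraction remaining after one interval: r = e^(−kτ) = e^(−0.01550 × 31.0) = 0.6185
Before dose 6, 5 doses have been given (aged 1τ, 2τ, 3τ, 4τ, 5τ).
C_trough = C₀ × (r + r² + … + r^5) = C₀ × r(1−r^5)/(1−r)
        = 67.64 × 0.6185 × (1 − 0.09051) / (1 − 0.6185) = 99.73 mg/L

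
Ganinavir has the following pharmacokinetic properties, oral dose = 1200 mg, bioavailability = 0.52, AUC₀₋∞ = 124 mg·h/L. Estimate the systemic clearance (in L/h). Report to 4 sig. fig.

CL = F·Dose / AUC = 0.52 × 1200 / 124 = 5.032 L/h

5.032 L/h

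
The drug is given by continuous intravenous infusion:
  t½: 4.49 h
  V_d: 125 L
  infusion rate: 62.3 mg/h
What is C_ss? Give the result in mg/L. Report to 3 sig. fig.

k = ln2 / t½ = 0.693147 / 4.49 = 0.1544 h⁻¹
CL = k × Vd = 0.1544 × 125 = 19.30 L/h
At steady state Css = R₀ / CL = 62.3 / 19.30 = 3.228 mg/L

3.23 mg/L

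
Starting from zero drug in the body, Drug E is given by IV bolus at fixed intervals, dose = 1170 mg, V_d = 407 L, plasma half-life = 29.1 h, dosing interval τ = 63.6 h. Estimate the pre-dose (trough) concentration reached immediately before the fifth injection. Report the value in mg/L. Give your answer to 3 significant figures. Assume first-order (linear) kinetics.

C₀ per dose = Dose / Vd = 1170 / 407 = 2.875 mg/L
k = ln2 / t½ = 0.693147 / 29.1 = 0.02382 h⁻¹
Fraction remaining after one interval: r = e^(−kτ) = e^(−0.02382 × 63.6) = 0.2198
Before dose 5, 4 doses have been given (aged 1τ, 2τ, 3τ, 4τ).
C_trough = C₀ × (r + r² + … + r^4) = C₀ × r(1−r^4)/(1−r)
        = 2.875 × 0.2198 × (1 − 0.002334) / (1 − 0.2198) = 0.8081 mg/L

0.808 mg/L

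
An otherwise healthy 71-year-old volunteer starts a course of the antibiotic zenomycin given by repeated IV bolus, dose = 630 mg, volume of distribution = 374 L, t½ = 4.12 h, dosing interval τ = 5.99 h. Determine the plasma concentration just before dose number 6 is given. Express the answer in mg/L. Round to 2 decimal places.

C₀ per dose = Dose / Vd = 630 / 374 = 1.684 mg/L
k = ln2 / t½ = 0.693147 / 4.12 = 0.1682 h⁻¹
Fraction remaining after one interval: r = e^(−kτ) = e^(−0.1682 × 5.99) = 0.3651
Before dose 6, 5 doses have been given (aged 1τ, 2τ, 3τ, 4τ, 5τ).
C_trough = C₀ × (r + r² + … + r^5) = C₀ × r(1−r^5)/(1−r)
        = 1.684 × 0.3651 × (1 − 0.006487) / (1 − 0.3651) = 0.9621 mg/L

0.96 mg/L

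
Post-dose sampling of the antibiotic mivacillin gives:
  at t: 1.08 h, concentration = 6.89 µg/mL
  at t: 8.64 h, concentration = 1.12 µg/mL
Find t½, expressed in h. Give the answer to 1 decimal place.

2.9 h

k = ln(C₁/C₂) / (t₂ − t₁) = ln(6.89/1.12) / (8.64 − 1.08)
  = 1.817 / 7.560 = 0.2403 h⁻¹
t½ = ln2 / k = 0.693147 / 0.2403 = 2.885 h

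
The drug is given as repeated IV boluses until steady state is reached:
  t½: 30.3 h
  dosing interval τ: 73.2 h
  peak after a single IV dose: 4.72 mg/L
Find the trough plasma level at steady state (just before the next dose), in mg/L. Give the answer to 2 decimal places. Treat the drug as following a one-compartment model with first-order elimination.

1.09 mg/L

k = ln2 / t½ = 0.693147 / 30.3 = 0.02288 h⁻¹
e^(−kτ) = e^(−0.02288 × 73.2) = 0.1873
Accumulation ratio R = 1 / (1 − e^(−kτ)) = 1 / (1 − 0.1873) = 1.230
Steady-state trough = C₀ × R × e^(−kτ) = 4.72 × 1.230 × 0.1873 = 1.087 mg/L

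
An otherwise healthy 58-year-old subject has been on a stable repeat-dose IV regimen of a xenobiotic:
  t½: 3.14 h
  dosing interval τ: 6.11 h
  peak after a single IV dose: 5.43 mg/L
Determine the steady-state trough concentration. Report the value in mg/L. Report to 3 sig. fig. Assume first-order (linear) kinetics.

k = ln2 / t½ = 0.693147 / 3.14 = 0.2207 h⁻¹
e^(−kτ) = e^(−0.2207 × 6.11) = 0.2596
Accumulation ratio R = 1 / (1 − e^(−kτ)) = 1 / (1 − 0.2596) = 1.351
Steady-state trough = C₀ × R × e^(−kτ) = 5.43 × 1.351 × 0.2596 = 1.904 mg/L

1.90 mg/L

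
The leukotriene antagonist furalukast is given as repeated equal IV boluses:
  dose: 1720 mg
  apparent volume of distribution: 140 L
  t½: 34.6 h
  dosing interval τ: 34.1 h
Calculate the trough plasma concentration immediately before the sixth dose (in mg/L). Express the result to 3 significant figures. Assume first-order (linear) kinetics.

C₀ per dose = Dose / Vd = 1720 / 140 = 12.29 mg/L
k = ln2 / t½ = 0.693147 / 34.6 = 0.02003 h⁻¹
Fraction remaining after one interval: r = e^(−kτ) = e^(−0.02003 × 34.1) = 0.5051
Before dose 6, 5 doses have been given (aged 1τ, 2τ, 3τ, 4τ, 5τ).
C_trough = C₀ × (r + r² + … + r^5) = C₀ × r(1−r^5)/(1−r)
        = 12.29 × 0.5051 × (1 − 0.03288) / (1 − 0.5051) = 12.13 mg/L

12.1 mg/L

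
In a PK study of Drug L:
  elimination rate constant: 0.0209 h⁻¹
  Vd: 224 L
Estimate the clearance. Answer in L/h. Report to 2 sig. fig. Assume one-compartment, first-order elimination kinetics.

CL = k × Vd = 0.0209 × 224 = 4.682 L/h

4.7 L/h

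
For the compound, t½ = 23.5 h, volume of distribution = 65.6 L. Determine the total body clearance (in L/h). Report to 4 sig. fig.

1.935 L/h

k = ln2 / t½ = 0.693147 / 23.5 = 0.02950 h⁻¹
CL = k × Vd = 0.02950 × 65.6 = 1.935 L/h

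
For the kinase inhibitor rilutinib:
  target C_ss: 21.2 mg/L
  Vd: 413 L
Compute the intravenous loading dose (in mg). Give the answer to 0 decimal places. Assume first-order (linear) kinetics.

8756 mg

LD = Css × Vd = 21.2 × 413 = 8756 mg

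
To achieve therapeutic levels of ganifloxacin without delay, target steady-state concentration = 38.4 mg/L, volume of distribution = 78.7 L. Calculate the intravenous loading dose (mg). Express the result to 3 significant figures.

3020 mg

LD = Css × Vd = 38.4 × 78.7 = 3022 mg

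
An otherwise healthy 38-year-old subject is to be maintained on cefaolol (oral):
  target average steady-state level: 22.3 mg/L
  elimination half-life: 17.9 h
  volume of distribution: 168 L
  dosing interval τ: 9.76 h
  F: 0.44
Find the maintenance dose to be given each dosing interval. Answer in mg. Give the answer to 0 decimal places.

3218 mg

k = ln2 / t½ = 0.693147 / 17.9 = 0.03872 h⁻¹
CL = k × Vd = 0.03872 × 168 = 6.505 L/h
At steady state, F × (Dose/τ) = Css × CL.
Dose = Css × CL × τ / F = 22.3 × 6.505 × 9.76 / 0.44 = 3218 mg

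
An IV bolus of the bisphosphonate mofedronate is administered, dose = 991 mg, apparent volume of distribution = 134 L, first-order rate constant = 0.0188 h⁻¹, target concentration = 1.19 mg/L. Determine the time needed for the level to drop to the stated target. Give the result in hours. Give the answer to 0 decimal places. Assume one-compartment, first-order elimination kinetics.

C₀ = Dose / Vd = 991.0 / 134 = 7.396 mg/L
t = ln(C₀ / C) / k = ln(7.396 / 1.19) / 0.01880
  = ln(6.215) / 0.01880 = 1.827 / 0.01880 = 97.18 h

97 h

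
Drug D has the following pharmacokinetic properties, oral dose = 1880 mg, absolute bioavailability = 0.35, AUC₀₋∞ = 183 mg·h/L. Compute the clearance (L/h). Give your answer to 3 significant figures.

CL = F·Dose / AUC = 0.35 × 1880 / 183 = 3.596 L/h

3.60 L/h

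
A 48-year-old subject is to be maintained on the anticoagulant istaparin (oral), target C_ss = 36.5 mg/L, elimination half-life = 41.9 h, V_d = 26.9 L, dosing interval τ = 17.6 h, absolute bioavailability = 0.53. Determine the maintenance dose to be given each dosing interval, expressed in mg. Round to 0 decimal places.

k = ln2 / t½ = 0.693147 / 41.9 = 0.01654 h⁻¹
CL = k × Vd = 0.01654 × 26.9 = 0.4449 L/h
At steady state, F × (Dose/τ) = Css × CL.
Dose = Css × CL × τ / F = 36.5 × 0.4449 × 17.6 / 0.53 = 539.3 mg

539 mg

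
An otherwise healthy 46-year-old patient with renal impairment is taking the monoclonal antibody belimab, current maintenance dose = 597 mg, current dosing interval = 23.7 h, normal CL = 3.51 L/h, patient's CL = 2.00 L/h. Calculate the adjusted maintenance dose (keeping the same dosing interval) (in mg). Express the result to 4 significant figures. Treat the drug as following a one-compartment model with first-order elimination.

340.2 mg

To keep the same average steady-state level, dosing rate must scale with clearance.
CL ratio = 2.00 / 3.51 = 0.5698
New dose (same interval) = 597 × 0.5698 = 340.2 mg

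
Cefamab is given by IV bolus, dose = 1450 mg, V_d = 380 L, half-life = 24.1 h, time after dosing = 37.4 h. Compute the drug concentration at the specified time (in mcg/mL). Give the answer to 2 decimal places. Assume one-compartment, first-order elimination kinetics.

1.30 mcg/mL

C₀ = Dose / Vd = 1450 / 380 = 3.816 mg/L
k = ln2 / t½ = 0.693147 / 24.1 = 0.02876 h⁻¹
C = C₀ · e^(−k·t) = 3.816 × e^(−0.02876 × 37.4)
  = 3.816 × 0.3411 = 1.302 mg/L
(1.302 mg/L = 1.302 mcg/mL)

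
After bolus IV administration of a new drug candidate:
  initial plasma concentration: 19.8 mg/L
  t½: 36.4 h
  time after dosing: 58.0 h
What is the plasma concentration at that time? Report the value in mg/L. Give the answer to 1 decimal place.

6.6 mg/L

k = ln2 / t½ = 0.693147 / 36.4 = 0.01904 h⁻¹
C = C₀ · e^(−k·t) = 19.80 × e^(−0.01904 × 58.0)
  = 19.80 × 0.3314 = 6.562 mg/L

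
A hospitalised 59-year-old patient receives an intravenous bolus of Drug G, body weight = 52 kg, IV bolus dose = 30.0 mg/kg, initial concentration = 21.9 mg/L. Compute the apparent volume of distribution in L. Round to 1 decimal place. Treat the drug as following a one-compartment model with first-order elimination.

Dose = 30.0 × 52 = 1560 mg
Vd = Dose / C₀ = 1560 / 21.9 = 71.23 L

71.2 L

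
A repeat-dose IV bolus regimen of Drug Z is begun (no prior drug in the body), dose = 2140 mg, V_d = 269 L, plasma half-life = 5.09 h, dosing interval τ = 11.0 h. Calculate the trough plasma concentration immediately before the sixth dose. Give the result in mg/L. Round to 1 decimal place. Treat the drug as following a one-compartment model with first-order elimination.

C₀ per dose = Dose / Vd = 2140 / 269 = 7.955 mg/L
k = ln2 / t½ = 0.693147 / 5.09 = 0.1362 h⁻¹
Fraction remaining after one interval: r = e^(−kτ) = e^(−0.1362 × 11.0) = 0.2235
Before dose 6, 5 doses have been given (aged 1τ, 2τ, 3τ, 4τ, 5τ).
C_trough = C₀ × (r + r² + … + r^5) = C₀ × r(1−r^5)/(1−r)
        = 7.955 × 0.2235 × (1 − 0.0005577) / (1 − 0.2235) = 2.288 mg/L

2.3 mg/L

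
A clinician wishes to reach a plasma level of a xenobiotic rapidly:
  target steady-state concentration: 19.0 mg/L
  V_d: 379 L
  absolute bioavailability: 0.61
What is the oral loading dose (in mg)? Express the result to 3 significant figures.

LD = Css × Vd / F = 19.0 × 379 / 0.61 = 11800 mg

11800 mg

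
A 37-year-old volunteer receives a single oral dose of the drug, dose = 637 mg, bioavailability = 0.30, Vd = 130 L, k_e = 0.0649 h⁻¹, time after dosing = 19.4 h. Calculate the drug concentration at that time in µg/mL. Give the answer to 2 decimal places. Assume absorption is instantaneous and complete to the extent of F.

0.42 µg/mL

Amount reaching circulation = F × Dose = 0.30 × 637.0 = 191.1 mg
C₀ = F·Dose / Vd = 191.1 / 130 = 1.470 mg/L
C = C₀ · e^(−k·t) = 1.470 × e^(−0.06490 × 19.4)
  = 1.470 × 0.2839 = 0.4173 mg/L
(0.4173 mg/L = 0.4173 µg/mL)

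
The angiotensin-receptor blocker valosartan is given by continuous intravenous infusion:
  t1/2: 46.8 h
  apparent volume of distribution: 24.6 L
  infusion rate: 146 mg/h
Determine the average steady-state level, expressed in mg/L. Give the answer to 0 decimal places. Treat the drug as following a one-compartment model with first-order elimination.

401 mg/L

k = ln2 / t½ = 0.693147 / 46.8 = 0.01481 h⁻¹
CL = k × Vd = 0.01481 × 24.6 = 0.3643 L/h
At steady state Css = R₀ / CL = 146 / 0.3643 = 400.8 mg/L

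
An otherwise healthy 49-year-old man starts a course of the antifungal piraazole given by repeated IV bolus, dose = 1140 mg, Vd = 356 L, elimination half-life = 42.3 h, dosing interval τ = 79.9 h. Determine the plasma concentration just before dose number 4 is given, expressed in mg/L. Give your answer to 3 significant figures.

C₀ per dose = Dose / Vd = 1140 / 356 = 3.202 mg/L
k = ln2 / t½ = 0.693147 / 42.3 = 0.01639 h⁻¹
Fraction remaining after one interval: r = e^(−kτ) = e^(−0.01639 × 79.9) = 0.2699
Before dose 4, 3 doses have been given (aged 1τ, 2τ, 3τ).
C_trough = C₀ × (r + r² + … + r^3) = C₀ × r(1−r^3)/(1−r)
        = 3.202 × 0.2699 × (1 − 0.01966) / (1 − 0.2699) = 1.160 mg/L

1.16 mg/L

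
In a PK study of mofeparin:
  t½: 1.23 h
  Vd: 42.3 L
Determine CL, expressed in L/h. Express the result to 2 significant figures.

24 L/h

k = ln2 / t½ = 0.693147 / 1.23 = 0.5635 h⁻¹
CL = k × Vd = 0.5635 × 42.3 = 23.84 L/h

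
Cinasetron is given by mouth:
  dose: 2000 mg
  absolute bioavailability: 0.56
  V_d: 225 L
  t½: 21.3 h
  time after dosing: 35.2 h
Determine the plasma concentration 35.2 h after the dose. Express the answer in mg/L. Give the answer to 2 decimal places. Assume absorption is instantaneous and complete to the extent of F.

1.58 mg/L

Amount reaching circulation = F × Dose = 0.56 × 2000 = 1120 mg
C₀ = F·Dose / Vd = 1120 / 225 = 4.978 mg/L
k = ln2 / t½ = 0.693147 / 21.3 = 0.03254 h⁻¹
C = C₀ · e^(−k·t) = 4.978 × e^(−0.03254 × 35.2)
  = 4.978 × 0.3181 = 1.584 mg/L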